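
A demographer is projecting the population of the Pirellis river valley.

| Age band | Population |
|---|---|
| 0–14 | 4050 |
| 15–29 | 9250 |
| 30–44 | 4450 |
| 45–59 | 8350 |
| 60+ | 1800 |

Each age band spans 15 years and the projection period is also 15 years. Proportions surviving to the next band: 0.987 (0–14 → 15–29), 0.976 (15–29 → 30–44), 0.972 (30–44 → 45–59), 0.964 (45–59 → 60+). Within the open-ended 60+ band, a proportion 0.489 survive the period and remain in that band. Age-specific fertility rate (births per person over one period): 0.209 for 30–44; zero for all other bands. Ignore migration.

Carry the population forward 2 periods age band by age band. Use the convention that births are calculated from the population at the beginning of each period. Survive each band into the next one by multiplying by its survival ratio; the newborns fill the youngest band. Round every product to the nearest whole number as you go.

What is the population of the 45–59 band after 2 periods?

8775

Call the bands 1 to 5, youngest first.
— Period 1 —
Births: 4450 × 0.209 = 930
Band 2: 4050 × 0.987 = 3997
Band 3: 9250 × 0.976 = 9028
Band 4: 4450 × 0.972 = 4325
Band 5: 8350 × 0.964 + 1800 × 0.489 = 8049 + 880 = 8929
Giving 930 / 3997 / 9028 / 4325 / 8929.
— Period 2 —
Births: 9028 × 0.209 = 1887
Band 2: 930 × 0.987 = 918
Band 3: 3997 × 0.976 = 3901
Band 4: 9028 × 0.972 = 8775
Band 5: 4325 × 0.964 + 8929 × 0.489 = 4169 + 4366 = 8535
Giving 1887 / 918 / 3901 / 8775 / 8535.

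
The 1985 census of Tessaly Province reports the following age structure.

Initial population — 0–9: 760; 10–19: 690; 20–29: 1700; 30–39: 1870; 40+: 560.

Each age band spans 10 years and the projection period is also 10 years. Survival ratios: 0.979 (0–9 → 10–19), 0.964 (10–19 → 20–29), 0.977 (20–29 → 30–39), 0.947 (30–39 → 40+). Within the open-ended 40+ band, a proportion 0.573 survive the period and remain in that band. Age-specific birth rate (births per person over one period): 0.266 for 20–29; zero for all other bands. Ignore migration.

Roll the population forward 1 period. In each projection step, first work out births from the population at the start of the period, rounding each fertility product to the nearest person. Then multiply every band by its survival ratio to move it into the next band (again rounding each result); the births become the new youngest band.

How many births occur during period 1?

452

Numbering the groups 1..5 from youngest to oldest:
[period 1]
Births: 1700 * 0.266 = 452
Group 2: 760 * 0.979 = 744
Group 3: 690 * 0.964 = 665
Group 4: 1700 * 0.977 = 1661
Group 5: 1870 * 0.947 + 560 * 0.573 = 1771 + 321 = 2092
End of period: [452, 744, 665, 1661, 2092]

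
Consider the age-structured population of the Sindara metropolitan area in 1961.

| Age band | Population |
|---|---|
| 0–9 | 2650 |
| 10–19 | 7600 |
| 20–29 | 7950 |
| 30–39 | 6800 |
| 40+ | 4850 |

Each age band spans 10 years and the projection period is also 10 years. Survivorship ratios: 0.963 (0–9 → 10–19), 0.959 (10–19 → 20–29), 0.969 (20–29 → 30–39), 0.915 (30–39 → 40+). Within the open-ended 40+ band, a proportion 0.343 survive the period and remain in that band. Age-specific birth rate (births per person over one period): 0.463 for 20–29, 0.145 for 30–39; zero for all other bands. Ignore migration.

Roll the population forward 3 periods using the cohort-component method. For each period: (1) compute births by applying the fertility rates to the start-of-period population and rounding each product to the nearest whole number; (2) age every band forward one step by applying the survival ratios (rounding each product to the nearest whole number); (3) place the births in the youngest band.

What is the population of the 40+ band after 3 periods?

After projecting period 1:
Births: 7950 * 0.463 = 3681, 6800 * 0.145 = 986 → total 4667
10–19: 2650 * 0.963 = 2552
20–29: 7600 * 0.959 = 7288
30–39: 7950 * 0.969 = 7704
40+: 6800 * 0.915 + 4850 * 0.343 = 6222 + 1664 = 7886
End of period: [4667, 2552, 7288, 7704, 7886]
After projecting period 2:
Births: 7288 * 0.463 = 3374, 7704 * 0.145 = 1117 → total 4491
10–19: 4667 * 0.963 = 4494
20–29: 2552 * 0.959 = 2447
30–39: 7288 * 0.969 = 7062
40+: 7704 * 0.915 + 7886 * 0.343 = 7049 + 2705 = 9754
End of period: [4491, 4494, 2447, 7062, 9754]
After projecting period 3:
Births: 2447 * 0.463 = 1133, 7062 * 0.145 = 1024 → total 2157
10–19: 4491 * 0.963 = 4325
20–29: 4494 * 0.959 = 4310
30–39: 2447 * 0.969 = 2371
40+: 7062 * 0.915 + 9754 * 0.343 = 6462 + 3346 = 9808
End of period: [2157, 4325, 4310, 2371, 9808]

9808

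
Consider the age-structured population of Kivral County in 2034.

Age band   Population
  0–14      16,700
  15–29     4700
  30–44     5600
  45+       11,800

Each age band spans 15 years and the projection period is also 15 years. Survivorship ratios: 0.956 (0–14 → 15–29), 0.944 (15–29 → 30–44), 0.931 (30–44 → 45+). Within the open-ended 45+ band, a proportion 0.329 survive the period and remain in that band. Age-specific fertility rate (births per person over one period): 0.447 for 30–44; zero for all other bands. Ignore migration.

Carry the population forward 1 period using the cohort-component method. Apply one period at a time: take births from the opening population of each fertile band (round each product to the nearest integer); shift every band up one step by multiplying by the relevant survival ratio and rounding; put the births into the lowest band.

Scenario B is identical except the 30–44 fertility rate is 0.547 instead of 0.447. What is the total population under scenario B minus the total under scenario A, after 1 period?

(Bands numbered youngest = 1 to oldest = 4.)
Period 1:
Births: 5600 × 0.447 = 2503
Band 2: 16700 × 0.956 = 15965
Band 3: 4700 × 0.944 = 4437
Band 4: 5600 × 0.931 + 11800 × 0.329 = 5214 + 3882 = 9096
Giving 2503 / 15965 / 4437 / 9096.
Scenario A total after 1 period: 32001
Scenario B projection —
Period 1:
Births: 5600 × 0.547 = 3063
Band 2: 16700 × 0.956 = 15965
Band 3: 4700 × 0.944 = 4437
Band 4: 5600 × 0.931 + 11800 × 0.329 = 5214 + 3882 = 9096
Giving 3063 / 15965 / 4437 / 9096.
Scenario B total after 1 period: 32561
Difference B − A = 32561 − 32001 = 560

560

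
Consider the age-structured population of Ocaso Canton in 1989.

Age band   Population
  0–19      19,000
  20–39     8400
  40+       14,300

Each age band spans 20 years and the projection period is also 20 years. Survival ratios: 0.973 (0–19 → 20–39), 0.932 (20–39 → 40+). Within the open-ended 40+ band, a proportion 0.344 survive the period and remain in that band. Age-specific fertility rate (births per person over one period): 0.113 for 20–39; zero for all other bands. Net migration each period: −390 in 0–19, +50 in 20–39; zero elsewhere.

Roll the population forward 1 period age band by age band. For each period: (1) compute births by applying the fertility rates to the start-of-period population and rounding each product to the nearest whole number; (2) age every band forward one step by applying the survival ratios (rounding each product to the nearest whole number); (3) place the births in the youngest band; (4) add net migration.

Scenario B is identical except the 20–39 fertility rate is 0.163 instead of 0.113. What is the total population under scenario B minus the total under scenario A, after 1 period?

420

After projecting period 1:
Births: 8400 × 0.113 = 949
20–39: 19000 × 0.973 = 18487
40+: 8400 × 0.932 + 14300 × 0.344 = 7829 + 4919 = 12748
Net migration: 0–19 − 390 → 559; 20–39 + 50 → 18537
End of period: [559, 18537, 12748]
Scenario A total after 1 period: 31844
Scenario B projection —
After projecting period 1:
Births: 8400 × 0.163 = 1369
20–39: 19000 × 0.973 = 18487
40+: 8400 × 0.932 + 14300 × 0.344 = 7829 + 4919 = 12748
Net migration: 0–19 − 390 → 979; 20–39 + 50 → 18537
End of period: [979, 18537, 12748]
Scenario B total after 1 period: 32264
Difference B − A = 32264 − 31844 = 420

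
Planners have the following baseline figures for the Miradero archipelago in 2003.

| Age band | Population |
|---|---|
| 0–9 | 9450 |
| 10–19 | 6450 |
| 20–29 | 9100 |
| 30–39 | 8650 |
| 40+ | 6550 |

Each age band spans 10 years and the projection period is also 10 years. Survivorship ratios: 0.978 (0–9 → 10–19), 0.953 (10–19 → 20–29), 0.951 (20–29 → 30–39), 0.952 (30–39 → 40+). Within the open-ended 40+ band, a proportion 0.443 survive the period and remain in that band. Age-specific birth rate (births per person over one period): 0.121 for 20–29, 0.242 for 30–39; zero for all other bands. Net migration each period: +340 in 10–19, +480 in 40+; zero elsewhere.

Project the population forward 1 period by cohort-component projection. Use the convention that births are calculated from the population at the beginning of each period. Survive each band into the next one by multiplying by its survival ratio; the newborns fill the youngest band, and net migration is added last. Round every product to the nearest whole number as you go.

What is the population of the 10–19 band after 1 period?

9582

(Bands numbered youngest = 1 to oldest = 5.)
Period 1:
Births: 9100 * 0.121 = 1101 ; 8650 * 0.242 = 2093 ⇒ total 3194
Band 2: 9450 * 0.978 = 9242
Band 3: 6450 * 0.953 = 6147
Band 4: 9100 * 0.951 = 8654
Band 5: 8650 * 0.952 + 6550 * 0.443 = 8235 + 2902 = 11137
Net migration: Band 2 + 340 → 9582; Band 5 + 480 → 11617
Giving 3194 / 9582 / 6147 / 8654 / 11617.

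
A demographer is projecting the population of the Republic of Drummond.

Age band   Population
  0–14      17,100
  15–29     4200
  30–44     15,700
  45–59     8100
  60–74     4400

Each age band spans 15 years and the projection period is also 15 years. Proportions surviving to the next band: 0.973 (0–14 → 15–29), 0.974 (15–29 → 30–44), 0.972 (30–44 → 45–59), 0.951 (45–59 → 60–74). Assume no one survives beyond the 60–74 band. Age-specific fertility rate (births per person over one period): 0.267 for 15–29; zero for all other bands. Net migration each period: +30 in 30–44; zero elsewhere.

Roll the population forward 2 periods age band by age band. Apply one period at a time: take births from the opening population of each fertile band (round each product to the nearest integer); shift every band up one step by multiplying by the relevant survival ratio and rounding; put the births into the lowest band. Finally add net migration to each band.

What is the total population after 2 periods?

40286

After projecting period 1:
Births: 4200 * 0.267 = 1121
15–29: 17100 * 0.973 = 16638
30–44: 4200 * 0.974 = 4091
45–59: 15700 * 0.972 = 15260
60–74: 8100 * 0.951 = 7703
Net migration: 30–44 + 30 → 4121
Population now: 0–14=1121, 15–29=16638, 30–44=4121, 45–59=15260, 60–74=7703
After projecting period 2:
Births: 16638 * 0.267 = 4442
15–29: 1121 * 0.973 = 1091
30–44: 16638 * 0.974 = 16205
45–59: 4121 * 0.972 = 4006
60–74: 15260 * 0.951 = 14512
Net migration: 30–44 + 30 → 16235
Population now: 0–14=4442, 15–29=1091, 30–44=16235, 45–59=4006, 60–74=14512
Total after period 2: 4442 + 1091 + 16235 + 4006 + 14512 = 40286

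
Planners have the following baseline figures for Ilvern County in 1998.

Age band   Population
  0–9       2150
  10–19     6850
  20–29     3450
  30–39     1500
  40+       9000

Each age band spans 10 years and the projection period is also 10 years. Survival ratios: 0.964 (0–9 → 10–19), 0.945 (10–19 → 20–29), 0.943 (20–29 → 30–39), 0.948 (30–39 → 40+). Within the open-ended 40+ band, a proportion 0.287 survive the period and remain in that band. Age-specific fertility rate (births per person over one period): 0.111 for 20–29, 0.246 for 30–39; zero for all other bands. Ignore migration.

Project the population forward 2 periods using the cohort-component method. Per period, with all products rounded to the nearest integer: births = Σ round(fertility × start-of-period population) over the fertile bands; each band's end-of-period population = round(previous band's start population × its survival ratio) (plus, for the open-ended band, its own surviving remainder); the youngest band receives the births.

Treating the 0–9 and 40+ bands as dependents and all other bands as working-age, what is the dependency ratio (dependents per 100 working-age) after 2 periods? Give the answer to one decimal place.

[period 1]
Births: 3450 * 0.111 = 383, 1500 * 0.246 = 369 → 752
10–19: 2150 * 0.964 = 2073
20–29: 6850 * 0.945 = 6473
30–39: 3450 * 0.943 = 3253
40+: 1500 * 0.948 + 9000 * 0.287 = 1422 + 2583 = 4005
End of period: [752, 2073, 6473, 3253, 4005]
[period 2]
Births: 6473 * 0.111 = 719, 3253 * 0.246 = 800 → 1519
10–19: 752 * 0.964 = 725
20–29: 2073 * 0.945 = 1959
30–39: 6473 * 0.943 = 6104
40+: 3253 * 0.948 + 4005 * 0.287 = 3084 + 1149 = 4233
End of period: [1519, 725, 1959, 6104, 4233]
Dependents (band 0–9 + band 40+) = 1519 + 4233 = 5752; working-age = 8788; ratio = 5752/8788 × 100 = 65.5

65.5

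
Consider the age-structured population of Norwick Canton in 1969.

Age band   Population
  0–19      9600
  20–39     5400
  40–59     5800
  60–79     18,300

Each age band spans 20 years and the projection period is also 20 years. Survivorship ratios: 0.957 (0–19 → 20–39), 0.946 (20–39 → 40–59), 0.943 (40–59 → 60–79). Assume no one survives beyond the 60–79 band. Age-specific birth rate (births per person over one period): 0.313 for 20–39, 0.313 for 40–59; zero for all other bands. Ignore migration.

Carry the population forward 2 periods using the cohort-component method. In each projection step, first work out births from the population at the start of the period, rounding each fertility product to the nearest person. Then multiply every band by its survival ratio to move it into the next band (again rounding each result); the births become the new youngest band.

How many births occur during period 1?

Period 1.
Births: 5400 × 0.313 = 1690 ; 5800 × 0.313 = 1815 ⇒ total 3505
20–39: 9600 × 0.957 = 9187
40–59: 5400 × 0.946 = 5108
60–79: 5800 × 0.943 = 5469
Giving 3505 / 9187 / 5108 / 5469.

3505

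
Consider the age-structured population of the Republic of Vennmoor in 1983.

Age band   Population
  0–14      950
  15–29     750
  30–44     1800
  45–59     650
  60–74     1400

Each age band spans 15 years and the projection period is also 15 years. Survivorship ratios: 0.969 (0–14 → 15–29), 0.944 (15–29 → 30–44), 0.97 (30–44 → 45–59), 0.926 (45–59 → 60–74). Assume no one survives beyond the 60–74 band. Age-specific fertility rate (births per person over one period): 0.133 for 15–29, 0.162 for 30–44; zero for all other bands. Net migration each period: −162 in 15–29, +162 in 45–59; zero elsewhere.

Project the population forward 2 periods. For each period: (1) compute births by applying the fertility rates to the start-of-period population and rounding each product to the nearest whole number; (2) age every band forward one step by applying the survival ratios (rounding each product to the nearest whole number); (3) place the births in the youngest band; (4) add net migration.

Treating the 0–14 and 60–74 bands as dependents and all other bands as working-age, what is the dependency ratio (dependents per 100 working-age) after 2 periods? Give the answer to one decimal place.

Period 1:
Births: 750 × 0.133 = 100, 1800 × 0.162 = 292 → 392
15–29: 950 × 0.969 = 921
30–44: 750 × 0.944 = 708
45–59: 1800 × 0.97 = 1746
60–74: 650 × 0.926 = 602
Net migration: 15–29 − 162 → 759; 45–59 + 162 → 1908
Population now: 0–14=392, 15–29=759, 30–44=708, 45–59=1908, 60–74=602
Period 2:
Births: 759 × 0.133 = 101, 708 × 0.162 = 115 → 216
15–29: 392 × 0.969 = 380
30–44: 759 × 0.944 = 716
45–59: 708 × 0.97 = 687
60–74: 1908 × 0.926 = 1767
Net migration: 15–29 − 162 → 218; 45–59 + 162 → 849
Population now: 0–14=216, 15–29=218, 30–44=716, 45–59=849, 60–74=1767
Dependents (band 0–14 + band 60–74) = 216 + 1767 = 1983; working-age = 1783; ratio = 1983/1783 × 100 = 111.2

111.2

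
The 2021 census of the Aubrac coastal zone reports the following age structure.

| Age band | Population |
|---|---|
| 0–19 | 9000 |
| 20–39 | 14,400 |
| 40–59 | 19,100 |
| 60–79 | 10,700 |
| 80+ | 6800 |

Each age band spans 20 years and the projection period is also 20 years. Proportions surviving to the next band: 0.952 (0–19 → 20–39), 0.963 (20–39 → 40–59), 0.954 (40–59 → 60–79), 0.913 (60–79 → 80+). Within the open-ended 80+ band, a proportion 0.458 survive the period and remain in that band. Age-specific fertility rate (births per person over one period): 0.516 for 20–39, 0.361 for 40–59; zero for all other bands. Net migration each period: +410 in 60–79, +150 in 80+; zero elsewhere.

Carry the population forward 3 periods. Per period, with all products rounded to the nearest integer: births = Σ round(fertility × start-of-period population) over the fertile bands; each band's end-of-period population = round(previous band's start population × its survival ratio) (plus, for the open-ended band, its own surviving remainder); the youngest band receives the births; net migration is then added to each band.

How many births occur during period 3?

Period 1.
Births: 14400 × 0.516 = 7430 ; 19100 × 0.361 = 6895 ⇒ total 14325
20–39: 9000 × 0.952 = 8568
40–59: 14400 × 0.963 = 13867
60–79: 19100 × 0.954 = 18221
80+: 10700 × 0.913 + 6800 × 0.458 = 9769 + 3114 = 12883
Net migration: 60–79 + 410 → 18631; 80+ + 150 → 13033
→ [14325, 8568, 13867, 18631, 13033]
Period 2.
Births: 8568 × 0.516 = 4421 ; 13867 × 0.361 = 5006 ⇒ total 9427
20–39: 14325 × 0.952 = 13637
40–59: 8568 × 0.963 = 8251
60–79: 13867 × 0.954 = 13229
80+: 18631 × 0.913 + 13033 × 0.458 = 17010 + 5969 = 22979
Net migration: 60–79 + 410 → 13639; 80+ + 150 → 23129
→ [9427, 13637, 8251, 13639, 23129]
Period 3.
Births: 13637 × 0.516 = 7037 ; 8251 × 0.361 = 2979 ⇒ total 10016
20–39: 9427 × 0.952 = 8975
40–59: 13637 × 0.963 = 13132
60–79: 8251 × 0.954 = 7871
80+: 13639 × 0.913 + 23129 × 0.458 = 12452 + 10593 = 23045
Net migration: 60–79 + 410 → 8281; 80+ + 150 → 23195
→ [10016, 8975, 13132, 8281, 23195]

10016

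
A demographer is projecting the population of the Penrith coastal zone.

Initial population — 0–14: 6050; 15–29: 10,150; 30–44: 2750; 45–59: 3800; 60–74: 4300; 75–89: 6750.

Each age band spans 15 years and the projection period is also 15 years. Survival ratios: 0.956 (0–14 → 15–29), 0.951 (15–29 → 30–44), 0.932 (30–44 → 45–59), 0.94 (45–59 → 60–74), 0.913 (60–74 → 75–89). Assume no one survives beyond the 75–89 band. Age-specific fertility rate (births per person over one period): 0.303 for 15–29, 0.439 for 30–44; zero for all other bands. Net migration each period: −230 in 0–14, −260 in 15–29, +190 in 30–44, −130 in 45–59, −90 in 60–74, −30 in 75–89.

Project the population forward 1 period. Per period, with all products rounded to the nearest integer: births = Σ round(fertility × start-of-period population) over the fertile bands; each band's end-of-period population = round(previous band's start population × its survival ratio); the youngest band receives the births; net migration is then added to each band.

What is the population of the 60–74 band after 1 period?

3482

[period 1]
Births: 10150 * 0.303 = 3075, 2750 * 0.439 = 1207 → 4282
15–29: 6050 * 0.956 = 5784
30–44: 10150 * 0.951 = 9653
45–59: 2750 * 0.932 = 2563
60–74: 3800 * 0.94 = 3572
75–89: 4300 * 0.913 = 3926
Net migration: 0–14 − 230 → 4052; 15–29 − 260 → 5524; 30–44 + 190 → 9843; 45–59 − 130 → 2433; 60–74 − 90 → 3482; 75–89 − 30 → 3896
→ [4052, 5524, 9843, 2433, 3482, 3896]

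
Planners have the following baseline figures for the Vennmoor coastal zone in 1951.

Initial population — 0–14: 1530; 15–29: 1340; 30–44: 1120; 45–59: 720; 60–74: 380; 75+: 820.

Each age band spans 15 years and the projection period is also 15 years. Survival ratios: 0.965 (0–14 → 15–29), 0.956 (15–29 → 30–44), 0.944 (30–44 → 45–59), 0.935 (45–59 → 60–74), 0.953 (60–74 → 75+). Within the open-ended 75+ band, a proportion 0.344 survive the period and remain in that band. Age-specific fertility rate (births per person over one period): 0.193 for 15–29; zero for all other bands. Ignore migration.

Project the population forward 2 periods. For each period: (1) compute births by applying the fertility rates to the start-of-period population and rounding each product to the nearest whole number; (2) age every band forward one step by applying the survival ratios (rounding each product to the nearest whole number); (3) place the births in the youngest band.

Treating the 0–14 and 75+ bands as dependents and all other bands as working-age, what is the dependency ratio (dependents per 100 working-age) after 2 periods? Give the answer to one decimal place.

Period 1:
Births: 1340 × 0.193 = 259
15–29: 1530 × 0.965 = 1476
30–44: 1340 × 0.956 = 1281
45–59: 1120 × 0.944 = 1057
60–74: 720 × 0.935 = 673
75+: 380 × 0.953 + 820 × 0.344 = 362 + 282 = 644
End of period: [259, 1476, 1281, 1057, 673, 644]
Period 2:
Births: 1476 × 0.193 = 285
15–29: 259 × 0.965 = 250
30–44: 1476 × 0.956 = 1411
45–59: 1281 × 0.944 = 1209
60–74: 1057 × 0.935 = 988
75+: 673 × 0.953 + 644 × 0.344 = 641 + 222 = 863
End of period: [285, 250, 1411, 1209, 988, 863]
Dependents (band 0–14 + band 75+) = 285 + 863 = 1148; working-age = 3858; ratio = 1148/3858 × 100 = 29.8

29.8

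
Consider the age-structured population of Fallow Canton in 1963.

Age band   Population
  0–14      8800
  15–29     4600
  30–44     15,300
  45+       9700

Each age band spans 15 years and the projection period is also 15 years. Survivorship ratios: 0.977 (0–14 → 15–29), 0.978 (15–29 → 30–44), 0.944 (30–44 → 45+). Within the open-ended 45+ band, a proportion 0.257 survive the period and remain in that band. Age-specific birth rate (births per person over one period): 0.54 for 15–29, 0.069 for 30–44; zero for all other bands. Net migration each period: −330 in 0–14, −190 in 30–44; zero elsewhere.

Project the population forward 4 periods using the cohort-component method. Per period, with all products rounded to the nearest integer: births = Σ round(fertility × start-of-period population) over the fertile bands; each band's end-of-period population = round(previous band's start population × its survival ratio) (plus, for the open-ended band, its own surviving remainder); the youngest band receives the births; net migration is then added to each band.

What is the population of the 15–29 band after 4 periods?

1886

Period 1.
Births: 4600 × 0.54 = 2484, 15300 × 0.069 = 1056 ⇒ total 3540
15–29: 8800 × 0.977 = 8598
30–44: 4600 × 0.978 = 4499
45+: 15300 × 0.944 + 9700 × 0.257 = 14443 + 2493 = 16936
Net migration: 0–14 − 330 → 3210; 30–44 − 190 → 4309
Population now: 0–14=3210, 15–29=8598, 30–44=4309, 45+=16936
Period 2.
Births: 8598 × 0.54 = 4643, 4309 × 0.069 = 297 ⇒ total 4940
15–29: 3210 × 0.977 = 3136
30–44: 8598 × 0.978 = 8409
45+: 4309 × 0.944 + 16936 × 0.257 = 4068 + 4353 = 8421
Net migration: 0–14 − 330 → 4610; 30–44 − 190 → 8219
Population now: 0–14=4610, 15–29=3136, 30–44=8219, 45+=8421
Period 3.
Births: 3136 × 0.54 = 1693, 8219 × 0.069 = 567 ⇒ total 2260
15–29: 4610 × 0.977 = 4504
30–44: 3136 × 0.978 = 3067
45+: 8219 × 0.944 + 8421 × 0.257 = 7759 + 2164 = 9923
Net migration: 0–14 − 330 → 1930; 30–44 − 190 → 2877
Population now: 0–14=1930, 15–29=4504, 30–44=2877, 45+=9923
Period 4.
Births: 4504 × 0.54 = 2432, 2877 × 0.069 = 199 ⇒ total 2631
15–29: 1930 × 0.977 = 1886
30–44: 4504 × 0.978 = 4405
45+: 2877 × 0.944 + 9923 × 0.257 = 2716 + 2550 = 5266
Net migration: 0–14 − 330 → 2301; 30–44 − 190 → 4215
Population now: 0–14=2301, 15–29=1886, 30–44=4215, 45+=5266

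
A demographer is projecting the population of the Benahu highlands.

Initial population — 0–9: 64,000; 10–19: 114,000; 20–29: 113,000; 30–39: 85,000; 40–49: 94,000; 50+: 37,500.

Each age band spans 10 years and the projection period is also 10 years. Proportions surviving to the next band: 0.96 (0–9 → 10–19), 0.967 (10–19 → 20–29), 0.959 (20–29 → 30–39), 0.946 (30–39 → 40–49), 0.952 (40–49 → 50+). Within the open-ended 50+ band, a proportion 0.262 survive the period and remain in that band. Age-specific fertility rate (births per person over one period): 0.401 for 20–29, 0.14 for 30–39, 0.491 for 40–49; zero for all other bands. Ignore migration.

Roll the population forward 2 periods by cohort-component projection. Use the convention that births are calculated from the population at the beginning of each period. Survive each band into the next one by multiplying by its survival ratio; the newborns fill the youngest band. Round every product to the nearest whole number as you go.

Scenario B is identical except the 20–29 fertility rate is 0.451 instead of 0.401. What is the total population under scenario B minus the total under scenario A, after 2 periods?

Period 1:
Births: 113000 × 0.401 = 45313, 85000 × 0.14 = 11900, 94000 × 0.491 = 46154 ⇒ total 103367
10–19: 64000 × 0.96 = 61440
20–29: 114000 × 0.967 = 110238
30–39: 113000 × 0.959 = 108367
40–49: 85000 × 0.946 = 80410
50+: 94000 × 0.952 + 37500 × 0.262 = 89488 + 9825 = 99313
→ [103367, 61440, 110238, 108367, 80410, 99313]
Period 2:
Births: 110238 × 0.401 = 44205, 108367 × 0.14 = 15171, 80410 × 0.491 = 39481 ⇒ total 98857
10–19: 103367 × 0.96 = 99232
20–29: 61440 × 0.967 = 59412
30–39: 110238 × 0.959 = 105718
40–49: 108367 × 0.946 = 102515
50+: 80410 × 0.952 + 99313 × 0.262 = 76550 + 26020 = 102570
→ [98857, 99232, 59412, 105718, 102515, 102570]
Scenario A total after 2 periods: 568304
Scenario B projection —
Period 1:
Births: 113000 × 0.451 = 50963, 85000 × 0.14 = 11900, 94000 × 0.491 = 46154 ⇒ total 109017
10–19: 64000 × 0.96 = 61440
20–29: 114000 × 0.967 = 110238
30–39: 113000 × 0.959 = 108367
40–49: 85000 × 0.946 = 80410
50+: 94000 × 0.952 + 37500 × 0.262 = 89488 + 9825 = 99313
→ [109017, 61440, 110238, 108367, 80410, 99313]
Period 2:
Births: 110238 × 0.451 = 49717, 108367 × 0.14 = 15171, 80410 × 0.491 = 39481 ⇒ total 104369
10–19: 109017 × 0.96 = 104656
20–29: 61440 × 0.967 = 59412
30–39: 110238 × 0.959 = 105718
40–49: 108367 × 0.946 = 102515
50+: 80410 × 0.952 + 99313 × 0.262 = 76550 + 26020 = 102570
→ [104369, 104656, 59412, 105718, 102515, 102570]
Scenario B total after 2 periods: 579240
Difference B − A = 579240 − 568304 = 10936

10936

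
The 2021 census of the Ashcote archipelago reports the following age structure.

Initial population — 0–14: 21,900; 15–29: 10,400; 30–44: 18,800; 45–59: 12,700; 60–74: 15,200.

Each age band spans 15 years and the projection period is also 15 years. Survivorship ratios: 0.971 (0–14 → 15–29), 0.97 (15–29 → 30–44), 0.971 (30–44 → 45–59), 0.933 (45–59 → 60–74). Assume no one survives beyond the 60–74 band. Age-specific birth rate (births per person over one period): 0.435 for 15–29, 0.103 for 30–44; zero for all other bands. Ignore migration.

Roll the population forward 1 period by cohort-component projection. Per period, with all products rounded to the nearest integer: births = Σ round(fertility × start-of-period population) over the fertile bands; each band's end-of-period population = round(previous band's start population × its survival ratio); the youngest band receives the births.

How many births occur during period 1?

6460

[period 1]
Births: 10400 * 0.435 = 4524, 18800 * 0.103 = 1936 ⇒ total 6460
15–29: 21900 * 0.971 = 21265
30–44: 10400 * 0.97 = 10088
45–59: 18800 * 0.971 = 18255
60–74: 12700 * 0.933 = 11849
End of period: [6460, 21265, 10088, 18255, 11849]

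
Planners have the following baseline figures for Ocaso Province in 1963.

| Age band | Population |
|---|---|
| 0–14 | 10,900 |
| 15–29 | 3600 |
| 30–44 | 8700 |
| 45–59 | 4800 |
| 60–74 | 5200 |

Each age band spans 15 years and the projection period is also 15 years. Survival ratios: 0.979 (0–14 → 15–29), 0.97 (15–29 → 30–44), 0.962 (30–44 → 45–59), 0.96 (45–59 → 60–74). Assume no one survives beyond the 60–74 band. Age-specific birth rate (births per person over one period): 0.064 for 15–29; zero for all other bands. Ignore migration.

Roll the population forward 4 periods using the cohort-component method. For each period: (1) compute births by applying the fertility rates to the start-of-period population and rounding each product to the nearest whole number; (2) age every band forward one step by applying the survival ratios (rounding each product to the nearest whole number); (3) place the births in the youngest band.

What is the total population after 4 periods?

10476

Call the bands 1 to 5, youngest first.
— Period 1 —
Births: 3600 × 0.064 = 230
Band 2: 10900 × 0.979 = 10671
Band 3: 3600 × 0.97 = 3492
Band 4: 8700 × 0.962 = 8369
Band 5: 4800 × 0.96 = 4608
Giving 230 / 10671 / 3492 / 8369 / 4608.
— Period 2 —
Births: 10671 × 0.064 = 683
Band 2: 230 × 0.979 = 225
Band 3: 10671 × 0.97 = 10351
Band 4: 3492 × 0.962 = 3359
Band 5: 8369 × 0.96 = 8034
Giving 683 / 225 / 10351 / 3359 / 8034.
— Period 3 —
Births: 225 × 0.064 = 14
Band 2: 683 × 0.979 = 669
Band 3: 225 × 0.97 = 218
Band 4: 10351 × 0.962 = 9958
Band 5: 3359 × 0.96 = 3225
Giving 14 / 669 / 218 / 9958 / 3225.
— Period 4 —
Births: 669 × 0.064 = 43
Band 2: 14 × 0.979 = 14
Band 3: 669 × 0.97 = 649
Band 4: 218 × 0.962 = 210
Band 5: 9958 × 0.96 = 9560
Giving 43 / 14 / 649 / 210 / 9560.
Total after period 4: 43 + 14 + 649 + 210 + 9560 = 10476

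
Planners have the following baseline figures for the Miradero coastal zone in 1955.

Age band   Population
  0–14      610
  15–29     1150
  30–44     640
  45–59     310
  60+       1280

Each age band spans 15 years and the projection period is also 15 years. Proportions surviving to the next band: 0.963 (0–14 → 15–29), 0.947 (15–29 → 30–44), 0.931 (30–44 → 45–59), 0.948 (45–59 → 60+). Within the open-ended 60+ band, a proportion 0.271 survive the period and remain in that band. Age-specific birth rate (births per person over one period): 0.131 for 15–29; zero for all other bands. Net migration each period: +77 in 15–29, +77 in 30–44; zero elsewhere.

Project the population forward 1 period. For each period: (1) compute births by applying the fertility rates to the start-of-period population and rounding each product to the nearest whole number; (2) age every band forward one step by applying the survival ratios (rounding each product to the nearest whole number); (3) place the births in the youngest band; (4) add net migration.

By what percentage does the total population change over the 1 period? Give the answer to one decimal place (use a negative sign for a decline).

After projecting period 1:
Births: 1150 * 0.131 = 151
15–29: 610 * 0.963 = 587
30–44: 1150 * 0.947 = 1089
45–59: 640 * 0.931 = 596
60+: 310 * 0.948 + 1280 * 0.271 = 294 + 347 = 641
Net migration: 15–29 + 77 → 664; 30–44 + 77 → 1166
Giving 151 / 664 / 1166 / 596 / 641.
Total: 3990 → 3218; change = -772; percentage change = -19.3%

-19.3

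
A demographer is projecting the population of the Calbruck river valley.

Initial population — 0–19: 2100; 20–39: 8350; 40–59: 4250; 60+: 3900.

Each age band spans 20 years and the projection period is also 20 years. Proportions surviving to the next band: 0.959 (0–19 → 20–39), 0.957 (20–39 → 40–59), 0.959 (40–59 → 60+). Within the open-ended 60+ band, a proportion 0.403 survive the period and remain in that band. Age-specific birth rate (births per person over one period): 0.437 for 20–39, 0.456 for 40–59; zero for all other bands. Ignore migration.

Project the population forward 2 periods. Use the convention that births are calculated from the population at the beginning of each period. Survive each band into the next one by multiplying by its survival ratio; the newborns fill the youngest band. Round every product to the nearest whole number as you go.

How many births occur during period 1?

5587

Call the groups 1 to 4, youngest first.
— Period 1 —
Births: 8350 * 0.437 = 3649 ; 4250 * 0.456 = 1938 → total 5587
Group 2: 2100 * 0.959 = 2014
Group 3: 8350 * 0.957 = 7991
Group 4: 4250 * 0.959 + 3900 * 0.403 = 4076 + 1572 = 5648
→ [5587, 2014, 7991, 5648]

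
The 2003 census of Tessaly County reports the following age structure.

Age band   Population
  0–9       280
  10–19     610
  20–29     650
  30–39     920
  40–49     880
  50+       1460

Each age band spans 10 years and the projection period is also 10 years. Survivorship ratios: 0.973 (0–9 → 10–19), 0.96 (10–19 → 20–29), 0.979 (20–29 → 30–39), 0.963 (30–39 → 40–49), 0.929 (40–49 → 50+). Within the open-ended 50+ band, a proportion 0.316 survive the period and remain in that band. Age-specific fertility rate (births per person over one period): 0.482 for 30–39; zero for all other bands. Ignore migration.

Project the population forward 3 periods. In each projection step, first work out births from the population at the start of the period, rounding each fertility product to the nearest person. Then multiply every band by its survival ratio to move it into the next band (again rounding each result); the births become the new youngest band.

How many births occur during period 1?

Call the groups 1 to 6, youngest first.
Period 1:
Births: 920 × 0.482 = 443
Group 2: 280 × 0.973 = 272
Group 3: 610 × 0.96 = 586
Group 4: 650 × 0.979 = 636
Group 5: 920 × 0.963 = 886
Group 6: 880 × 0.929 + 1460 × 0.316 = 818 + 461 = 1279
End of period: [443, 272, 586, 636, 886, 1279]

443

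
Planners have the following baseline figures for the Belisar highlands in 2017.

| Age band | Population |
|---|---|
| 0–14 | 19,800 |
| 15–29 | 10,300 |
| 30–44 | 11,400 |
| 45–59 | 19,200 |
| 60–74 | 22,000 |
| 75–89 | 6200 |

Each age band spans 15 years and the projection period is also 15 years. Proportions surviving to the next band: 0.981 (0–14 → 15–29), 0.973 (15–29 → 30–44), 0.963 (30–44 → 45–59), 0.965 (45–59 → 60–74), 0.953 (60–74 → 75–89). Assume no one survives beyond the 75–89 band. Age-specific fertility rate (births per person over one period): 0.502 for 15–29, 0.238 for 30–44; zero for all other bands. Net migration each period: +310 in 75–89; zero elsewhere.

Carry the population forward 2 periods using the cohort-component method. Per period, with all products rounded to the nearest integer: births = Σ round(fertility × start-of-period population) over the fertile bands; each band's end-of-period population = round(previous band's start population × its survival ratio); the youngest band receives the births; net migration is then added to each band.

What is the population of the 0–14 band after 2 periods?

12136

[period 1]
Births: 10300 * 0.502 = 5171 ; 11400 * 0.238 = 2713 → 7884
15–29: 19800 * 0.981 = 19424
30–44: 10300 * 0.973 = 10022
45–59: 11400 * 0.963 = 10978
60–74: 19200 * 0.965 = 18528
75–89: 22000 * 0.953 = 20966
Net migration: 75–89 + 310 → 21276
Population now: 0–14=7884, 15–29=19424, 30–44=10022, 45–59=10978, 60–74=18528, 75–89=21276
[period 2]
Births: 19424 * 0.502 = 9751 ; 10022 * 0.238 = 2385 → 12136
15–29: 7884 * 0.981 = 7734
30–44: 19424 * 0.973 = 18900
45–59: 10022 * 0.963 = 9651
60–74: 10978 * 0.965 = 10594
75–89: 18528 * 0.953 = 17657
Net migration: 75–89 + 310 → 17967
Population now: 0–14=12136, 15–29=7734, 30–44=18900, 45–59=9651, 60–74=10594, 75–89=17967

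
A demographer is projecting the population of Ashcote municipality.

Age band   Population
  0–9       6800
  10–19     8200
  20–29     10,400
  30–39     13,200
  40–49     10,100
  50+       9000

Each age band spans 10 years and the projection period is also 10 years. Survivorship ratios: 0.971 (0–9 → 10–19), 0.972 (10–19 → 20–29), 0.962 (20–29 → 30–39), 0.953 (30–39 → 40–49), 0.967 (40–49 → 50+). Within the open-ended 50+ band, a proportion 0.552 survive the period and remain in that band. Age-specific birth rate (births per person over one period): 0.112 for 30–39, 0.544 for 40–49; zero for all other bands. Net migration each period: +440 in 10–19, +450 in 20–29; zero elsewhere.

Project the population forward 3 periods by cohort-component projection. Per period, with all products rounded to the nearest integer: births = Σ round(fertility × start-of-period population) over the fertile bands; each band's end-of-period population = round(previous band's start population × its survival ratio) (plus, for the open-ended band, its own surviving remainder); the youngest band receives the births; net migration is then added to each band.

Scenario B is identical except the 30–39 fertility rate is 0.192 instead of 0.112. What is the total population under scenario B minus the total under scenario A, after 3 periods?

2421

Period 1:
Births: 13200 × 0.112 = 1478 ; 10100 × 0.544 = 5494 → 6972
10–19: 6800 × 0.971 = 6603
20–29: 8200 × 0.972 = 7970
30–39: 10400 × 0.962 = 10005
40–49: 13200 × 0.953 = 12580
50+: 10100 × 0.967 + 9000 × 0.552 = 9767 + 4968 = 14735
Net migration: 10–19 + 440 → 7043; 20–29 + 450 → 8420
Giving 6972 / 7043 / 8420 / 10005 / 12580 / 14735.
Period 2:
Births: 10005 × 0.112 = 1121 ; 12580 × 0.544 = 6844 → 7965
10–19: 6972 × 0.971 = 6770
20–29: 7043 × 0.972 = 6846
30–39: 8420 × 0.962 = 8100
40–49: 10005 × 0.953 = 9535
50+: 12580 × 0.967 + 14735 × 0.552 = 12165 + 8134 = 20299
Net migration: 10–19 + 440 → 7210; 20–29 + 450 → 7296
Giving 7965 / 7210 / 7296 / 8100 / 9535 / 20299.
Period 3:
Births: 8100 × 0.112 = 907 ; 9535 × 0.544 = 5187 → 6094
10–19: 7965 × 0.971 = 7734
20–29: 7210 × 0.972 = 7008
30–39: 7296 × 0.962 = 7019
40–49: 8100 × 0.953 = 7719
50+: 9535 × 0.967 + 20299 × 0.552 = 9220 + 11205 = 20425
Net migration: 10–19 + 440 → 8174; 20–29 + 450 → 7458
Giving 6094 / 8174 / 7458 / 7019 / 7719 / 20425.
Scenario A total after 3 periods: 56889
Scenario B projection —
Period 1:
Births: 13200 × 0.192 = 2534 ; 10100 × 0.544 = 5494 → 8028
10–19: 6800 × 0.971 = 6603
20–29: 8200 × 0.972 = 7970
30–39: 10400 × 0.962 = 10005
40–49: 13200 × 0.953 = 12580
50+: 10100 × 0.967 + 9000 × 0.552 = 9767 + 4968 = 14735
Net migration: 10–19 + 440 → 7043; 20–29 + 450 → 8420
Giving 8028 / 7043 / 8420 / 10005 / 12580 / 14735.
Period 2:
Births: 10005 × 0.192 = 1921 ; 12580 × 0.544 = 6844 → 8765
10–19: 8028 × 0.971 = 7795
20–29: 7043 × 0.972 = 6846
30–39: 8420 × 0.962 = 8100
40–49: 10005 × 0.953 = 9535
50+: 12580 × 0.967 + 14735 × 0.552 = 12165 + 8134 = 20299
Net migration: 10–19 + 440 → 8235; 20–29 + 450 → 7296
Giving 8765 / 8235 / 7296 / 8100 / 9535 / 20299.
Period 3:
Births: 8100 × 0.192 = 1555 ; 9535 × 0.544 = 5187 → 6742
10–19: 8765 × 0.971 = 8511
20–29: 8235 × 0.972 = 8004
30–39: 7296 × 0.962 = 7019
40–49: 8100 × 0.953 = 7719
50+: 9535 × 0.967 + 20299 × 0.552 = 9220 + 11205 = 20425
Net migration: 10–19 + 440 → 8951; 20–29 + 450 → 8454
Giving 6742 / 8951 / 8454 / 7019 / 7719 / 20425.
Scenario B total after 3 periods: 59310
Difference B − A = 59310 − 56889 = 2421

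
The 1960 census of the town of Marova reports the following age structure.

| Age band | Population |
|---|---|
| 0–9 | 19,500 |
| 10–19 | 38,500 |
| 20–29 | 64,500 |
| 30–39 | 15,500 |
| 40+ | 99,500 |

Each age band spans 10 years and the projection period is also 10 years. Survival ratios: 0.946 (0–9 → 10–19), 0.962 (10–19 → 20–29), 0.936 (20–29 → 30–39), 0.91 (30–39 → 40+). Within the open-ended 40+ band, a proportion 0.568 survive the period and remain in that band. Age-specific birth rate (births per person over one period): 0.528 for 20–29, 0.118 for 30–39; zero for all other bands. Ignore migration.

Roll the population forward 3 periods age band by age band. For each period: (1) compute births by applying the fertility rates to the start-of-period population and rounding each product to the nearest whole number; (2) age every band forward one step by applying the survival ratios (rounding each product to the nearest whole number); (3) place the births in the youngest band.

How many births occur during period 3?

After projecting period 1:
Births: 64500 × 0.528 = 34056  |  15500 × 0.118 = 1829 → 35885
10–19: 19500 × 0.946 = 18447
20–29: 38500 × 0.962 = 37037
30–39: 64500 × 0.936 = 60372
40+: 15500 × 0.91 + 99500 × 0.568 = 14105 + 56516 = 70621
End of period: [35885, 18447, 37037, 60372, 70621]
After projecting period 2:
Births: 37037 × 0.528 = 19556  |  60372 × 0.118 = 7124 → 26680
10–19: 35885 × 0.946 = 33947
20–29: 18447 × 0.962 = 17746
30–39: 37037 × 0.936 = 34667
40+: 60372 × 0.91 + 70621 × 0.568 = 54939 + 40113 = 95052
End of period: [26680, 33947, 17746, 34667, 95052]
After projecting period 3:
Births: 17746 × 0.528 = 9370  |  34667 × 0.118 = 4091 → 13461
10–19: 26680 × 0.946 = 25239
20–29: 33947 × 0.962 = 32657
30–39: 17746 × 0.936 = 16610
40+: 34667 × 0.91 + 95052 × 0.568 = 31547 + 53990 = 85537
End of period: [13461, 25239, 32657, 16610, 85537]

13461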